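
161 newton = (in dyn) 1.61e+07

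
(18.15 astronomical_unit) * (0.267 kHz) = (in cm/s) 7.25e+16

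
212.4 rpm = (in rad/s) 22.24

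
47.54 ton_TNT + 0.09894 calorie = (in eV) 1.241e+30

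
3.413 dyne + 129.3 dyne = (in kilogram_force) 0.0001353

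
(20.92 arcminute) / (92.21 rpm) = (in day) 7.294e-09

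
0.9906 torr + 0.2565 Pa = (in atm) 0.001306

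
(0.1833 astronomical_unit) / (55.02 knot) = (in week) 1602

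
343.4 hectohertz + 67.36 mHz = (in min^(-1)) 2.06e+06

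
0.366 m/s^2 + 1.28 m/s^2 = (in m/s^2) 1.646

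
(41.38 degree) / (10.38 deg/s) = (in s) 3.987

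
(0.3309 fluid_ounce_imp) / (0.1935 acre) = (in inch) 4.727e-07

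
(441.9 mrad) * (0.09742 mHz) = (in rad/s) 4.305e-05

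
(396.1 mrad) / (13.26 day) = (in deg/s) 1.981e-05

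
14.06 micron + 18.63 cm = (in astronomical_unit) 1.245e-12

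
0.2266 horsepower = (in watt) 169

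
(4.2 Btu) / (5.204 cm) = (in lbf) 1.914e+04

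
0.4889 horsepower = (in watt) 364.6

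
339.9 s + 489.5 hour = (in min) 2.938e+04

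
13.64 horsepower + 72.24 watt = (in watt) 1.024e+04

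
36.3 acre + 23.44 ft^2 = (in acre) 36.3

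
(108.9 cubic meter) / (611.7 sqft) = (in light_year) 2.026e-16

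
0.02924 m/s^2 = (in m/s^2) 0.02924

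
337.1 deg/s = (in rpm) 56.18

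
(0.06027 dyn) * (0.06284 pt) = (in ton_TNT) 3.193e-21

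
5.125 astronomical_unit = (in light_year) 8.104e-05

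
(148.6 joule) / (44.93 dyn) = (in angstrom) 3.307e+15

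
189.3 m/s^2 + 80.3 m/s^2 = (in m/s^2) 269.6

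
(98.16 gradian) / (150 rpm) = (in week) 1.623e-07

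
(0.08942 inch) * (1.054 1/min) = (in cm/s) 0.00399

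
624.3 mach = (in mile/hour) 4.755e+05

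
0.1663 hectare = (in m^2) 1663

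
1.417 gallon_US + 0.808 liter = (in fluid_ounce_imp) 217.2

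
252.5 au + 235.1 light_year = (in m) 2.224e+18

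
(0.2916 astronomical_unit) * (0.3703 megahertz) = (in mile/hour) 3.613e+16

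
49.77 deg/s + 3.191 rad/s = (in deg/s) 232.6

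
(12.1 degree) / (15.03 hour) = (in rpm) 3.727e-05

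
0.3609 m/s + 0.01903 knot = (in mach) 0.001089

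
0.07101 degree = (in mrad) 1.239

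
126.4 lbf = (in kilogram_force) 57.33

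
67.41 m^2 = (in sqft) 725.6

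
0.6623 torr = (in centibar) 0.0883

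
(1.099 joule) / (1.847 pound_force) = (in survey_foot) 0.4389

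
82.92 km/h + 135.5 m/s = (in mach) 0.4656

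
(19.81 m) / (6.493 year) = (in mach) 2.841e-10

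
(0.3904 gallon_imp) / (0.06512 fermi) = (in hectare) 2.725e+09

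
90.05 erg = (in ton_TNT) 2.152e-15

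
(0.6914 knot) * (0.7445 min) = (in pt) 4.504e+04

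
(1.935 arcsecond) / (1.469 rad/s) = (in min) 1.064e-07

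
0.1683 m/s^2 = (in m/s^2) 0.1683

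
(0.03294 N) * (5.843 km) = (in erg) 1.925e+09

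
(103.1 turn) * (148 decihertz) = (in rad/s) 9587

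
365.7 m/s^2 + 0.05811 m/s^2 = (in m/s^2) 365.8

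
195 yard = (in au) 1.192e-09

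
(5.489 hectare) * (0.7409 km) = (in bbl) 2.558e+08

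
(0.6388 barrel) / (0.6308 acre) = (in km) 3.978e-08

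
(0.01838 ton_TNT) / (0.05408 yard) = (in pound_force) 3.496e+08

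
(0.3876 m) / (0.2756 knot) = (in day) 3.164e-05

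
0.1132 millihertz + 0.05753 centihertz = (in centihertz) 0.06885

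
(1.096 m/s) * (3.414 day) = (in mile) 200.9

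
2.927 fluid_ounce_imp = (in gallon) 0.02197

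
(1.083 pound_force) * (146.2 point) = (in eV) 1.551e+18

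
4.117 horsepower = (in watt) 3070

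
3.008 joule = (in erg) 3.008e+07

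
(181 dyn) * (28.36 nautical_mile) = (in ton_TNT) 2.272e-08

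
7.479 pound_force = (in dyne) 3.327e+06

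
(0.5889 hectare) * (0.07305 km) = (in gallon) 1.136e+08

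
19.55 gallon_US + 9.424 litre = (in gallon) 22.04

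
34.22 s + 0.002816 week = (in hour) 0.4826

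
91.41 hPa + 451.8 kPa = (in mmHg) 3457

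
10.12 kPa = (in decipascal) 1.012e+05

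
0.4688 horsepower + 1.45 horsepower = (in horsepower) 1.919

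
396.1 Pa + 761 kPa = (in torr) 5711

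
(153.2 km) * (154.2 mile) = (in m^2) 3.802e+10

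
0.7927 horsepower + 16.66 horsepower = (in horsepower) 17.45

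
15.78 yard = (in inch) 568.1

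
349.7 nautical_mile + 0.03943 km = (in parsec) 2.099e-11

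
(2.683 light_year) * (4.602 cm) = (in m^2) 1.168e+15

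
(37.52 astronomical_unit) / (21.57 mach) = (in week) 1264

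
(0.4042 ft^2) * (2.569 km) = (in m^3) 96.47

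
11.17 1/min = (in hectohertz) 0.001862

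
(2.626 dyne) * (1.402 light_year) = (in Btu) 3.301e+08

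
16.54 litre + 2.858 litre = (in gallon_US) 5.124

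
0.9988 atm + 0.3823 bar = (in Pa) 1.394e+05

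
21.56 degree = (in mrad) 376.3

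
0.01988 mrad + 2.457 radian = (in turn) 0.391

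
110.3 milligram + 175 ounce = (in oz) 175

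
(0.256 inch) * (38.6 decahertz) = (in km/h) 9.036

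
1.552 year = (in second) 4.894e+07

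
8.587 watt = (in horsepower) 0.01152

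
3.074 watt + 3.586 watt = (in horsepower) 0.008931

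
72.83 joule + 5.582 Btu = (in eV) 3.721e+22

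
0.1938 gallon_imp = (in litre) 0.881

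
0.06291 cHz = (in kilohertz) 6.291e-07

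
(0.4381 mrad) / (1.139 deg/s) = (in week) 3.644e-08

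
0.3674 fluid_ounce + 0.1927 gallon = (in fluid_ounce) 25.03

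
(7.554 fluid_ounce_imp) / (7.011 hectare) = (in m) 3.061e-09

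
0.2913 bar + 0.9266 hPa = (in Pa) 2.922e+04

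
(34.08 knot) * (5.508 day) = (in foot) 2.737e+07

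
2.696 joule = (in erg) 2.696e+07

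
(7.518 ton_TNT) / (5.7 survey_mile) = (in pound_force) 7.709e+05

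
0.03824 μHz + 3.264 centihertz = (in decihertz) 0.3264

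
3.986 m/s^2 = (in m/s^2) 3.986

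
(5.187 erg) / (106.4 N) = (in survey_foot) 1.599e-08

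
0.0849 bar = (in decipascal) 8.49e+04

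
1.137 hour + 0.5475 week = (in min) 5587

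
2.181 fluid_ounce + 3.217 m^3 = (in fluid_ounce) 1.088e+05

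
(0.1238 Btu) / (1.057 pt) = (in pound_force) 7.875e+04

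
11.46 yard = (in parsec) 3.396e-16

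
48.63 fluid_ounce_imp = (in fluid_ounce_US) 46.72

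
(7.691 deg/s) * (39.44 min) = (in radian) 317.6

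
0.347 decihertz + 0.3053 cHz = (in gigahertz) 3.775e-11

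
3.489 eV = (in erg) 5.59e-12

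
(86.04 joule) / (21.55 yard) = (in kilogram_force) 0.4452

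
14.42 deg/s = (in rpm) 2.403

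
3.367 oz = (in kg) 0.09545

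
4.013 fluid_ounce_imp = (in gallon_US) 0.03012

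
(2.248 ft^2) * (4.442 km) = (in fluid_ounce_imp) 3.265e+07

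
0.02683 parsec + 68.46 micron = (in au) 5534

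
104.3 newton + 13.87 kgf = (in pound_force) 54.03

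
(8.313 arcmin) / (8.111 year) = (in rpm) 9.028e-11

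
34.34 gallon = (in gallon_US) 34.34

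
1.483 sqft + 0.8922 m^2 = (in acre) 0.0002545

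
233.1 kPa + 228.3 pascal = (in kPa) 233.3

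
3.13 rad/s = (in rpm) 29.89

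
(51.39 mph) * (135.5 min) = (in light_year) 1.974e-11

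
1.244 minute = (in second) 74.64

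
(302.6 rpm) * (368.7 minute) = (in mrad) 7.01e+08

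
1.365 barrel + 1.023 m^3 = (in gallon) 327.6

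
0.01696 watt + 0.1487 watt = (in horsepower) 0.0002222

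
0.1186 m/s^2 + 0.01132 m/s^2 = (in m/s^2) 0.1299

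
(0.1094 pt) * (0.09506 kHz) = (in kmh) 0.01321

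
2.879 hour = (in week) 0.01714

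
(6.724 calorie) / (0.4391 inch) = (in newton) 2522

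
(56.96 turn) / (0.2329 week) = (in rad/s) 0.002541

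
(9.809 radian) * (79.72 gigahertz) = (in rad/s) 7.82e+11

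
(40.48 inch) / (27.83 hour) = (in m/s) 1.026e-05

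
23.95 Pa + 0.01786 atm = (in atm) 0.0181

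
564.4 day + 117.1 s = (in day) 564.4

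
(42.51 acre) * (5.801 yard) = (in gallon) 2.411e+08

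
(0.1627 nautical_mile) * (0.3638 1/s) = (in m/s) 109.6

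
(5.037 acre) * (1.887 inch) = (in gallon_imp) 2.149e+05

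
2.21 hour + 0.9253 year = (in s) 2.919e+07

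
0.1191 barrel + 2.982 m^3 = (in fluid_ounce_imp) 1.056e+05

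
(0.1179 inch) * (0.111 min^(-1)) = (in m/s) 5.54e-06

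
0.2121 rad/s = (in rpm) 2.025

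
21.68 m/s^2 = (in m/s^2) 21.68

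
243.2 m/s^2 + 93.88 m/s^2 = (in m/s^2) 337.1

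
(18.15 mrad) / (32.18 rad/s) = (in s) 0.000564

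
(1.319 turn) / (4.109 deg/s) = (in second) 115.6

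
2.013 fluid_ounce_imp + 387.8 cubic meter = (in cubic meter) 387.8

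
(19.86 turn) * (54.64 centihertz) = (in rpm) 651.1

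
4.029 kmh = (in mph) 2.504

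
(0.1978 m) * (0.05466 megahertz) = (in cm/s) 1.081e+06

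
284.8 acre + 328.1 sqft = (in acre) 284.8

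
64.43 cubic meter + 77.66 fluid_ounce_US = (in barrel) 405.3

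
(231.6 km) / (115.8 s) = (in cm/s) 2e+05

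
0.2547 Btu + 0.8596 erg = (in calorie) 64.23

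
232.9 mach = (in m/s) 7.93e+04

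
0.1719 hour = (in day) 0.007163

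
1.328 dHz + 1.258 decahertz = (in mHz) 1.271e+04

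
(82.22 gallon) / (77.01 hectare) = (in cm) 4.042e-05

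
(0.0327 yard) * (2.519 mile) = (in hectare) 0.01212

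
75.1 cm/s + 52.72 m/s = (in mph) 119.6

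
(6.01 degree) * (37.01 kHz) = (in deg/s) 2.224e+05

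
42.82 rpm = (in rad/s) 4.484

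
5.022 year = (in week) 261.9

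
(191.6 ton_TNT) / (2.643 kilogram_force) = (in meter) 3.093e+10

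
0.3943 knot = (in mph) 0.4538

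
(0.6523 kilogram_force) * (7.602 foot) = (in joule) 14.82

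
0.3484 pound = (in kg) 0.158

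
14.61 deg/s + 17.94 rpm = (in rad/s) 2.134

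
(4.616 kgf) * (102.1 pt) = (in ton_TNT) 3.897e-10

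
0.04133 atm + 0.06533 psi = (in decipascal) 4.638e+04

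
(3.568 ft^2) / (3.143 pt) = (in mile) 0.1858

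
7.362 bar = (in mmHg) 5522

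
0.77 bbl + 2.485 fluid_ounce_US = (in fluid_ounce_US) 4142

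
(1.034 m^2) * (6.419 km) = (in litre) 6.637e+06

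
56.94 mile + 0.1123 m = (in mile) 56.94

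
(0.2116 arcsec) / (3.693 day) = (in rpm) 3.07e-11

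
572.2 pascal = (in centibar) 0.5722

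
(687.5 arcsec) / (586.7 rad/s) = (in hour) 1.578e-09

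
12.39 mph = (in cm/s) 553.9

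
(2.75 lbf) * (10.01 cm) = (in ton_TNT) 2.927e-10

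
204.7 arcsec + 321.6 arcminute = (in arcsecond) 1.95e+04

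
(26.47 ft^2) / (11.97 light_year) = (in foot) 7.124e-17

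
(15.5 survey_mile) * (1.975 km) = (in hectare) 4927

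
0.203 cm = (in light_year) 2.146e-19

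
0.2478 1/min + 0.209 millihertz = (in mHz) 4.339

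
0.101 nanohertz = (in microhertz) 0.000101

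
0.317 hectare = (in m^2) 3170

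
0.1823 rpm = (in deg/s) 1.094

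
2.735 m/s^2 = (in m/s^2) 2.735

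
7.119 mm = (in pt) 20.18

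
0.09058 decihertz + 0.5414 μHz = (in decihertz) 0.09059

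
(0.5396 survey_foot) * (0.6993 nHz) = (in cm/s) 1.15e-08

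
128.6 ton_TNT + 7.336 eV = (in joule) 5.381e+11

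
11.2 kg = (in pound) 24.69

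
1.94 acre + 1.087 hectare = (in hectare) 1.872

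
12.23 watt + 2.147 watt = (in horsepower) 0.01928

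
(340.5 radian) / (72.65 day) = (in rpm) 0.000518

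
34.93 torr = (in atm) 0.04596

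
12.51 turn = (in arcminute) 2.702e+05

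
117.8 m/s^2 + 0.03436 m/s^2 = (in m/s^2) 117.8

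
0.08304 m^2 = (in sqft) 0.8938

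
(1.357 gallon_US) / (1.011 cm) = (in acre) 0.0001256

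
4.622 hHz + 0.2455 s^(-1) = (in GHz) 4.624e-07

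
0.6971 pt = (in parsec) 7.97e-21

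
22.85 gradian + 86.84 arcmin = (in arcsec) 7.924e+04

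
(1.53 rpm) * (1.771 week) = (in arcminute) 5.9e+08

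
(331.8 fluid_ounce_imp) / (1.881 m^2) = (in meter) 0.005012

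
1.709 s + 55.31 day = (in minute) 7.965e+04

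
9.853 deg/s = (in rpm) 1.642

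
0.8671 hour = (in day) 0.03613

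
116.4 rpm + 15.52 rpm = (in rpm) 131.9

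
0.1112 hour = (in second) 400.3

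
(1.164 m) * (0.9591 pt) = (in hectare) 3.938e-08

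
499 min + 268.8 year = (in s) 8.477e+09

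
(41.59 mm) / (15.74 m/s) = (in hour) 7.34e-07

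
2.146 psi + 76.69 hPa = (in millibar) 224.7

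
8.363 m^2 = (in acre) 0.002067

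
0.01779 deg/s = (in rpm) 0.002965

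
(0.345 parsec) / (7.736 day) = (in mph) 3.563e+10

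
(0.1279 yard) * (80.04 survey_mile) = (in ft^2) 1.622e+05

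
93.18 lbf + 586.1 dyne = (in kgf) 42.27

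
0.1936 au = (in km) 2.896e+07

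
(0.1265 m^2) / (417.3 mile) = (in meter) 1.884e-07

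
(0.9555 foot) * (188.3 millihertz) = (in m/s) 0.05484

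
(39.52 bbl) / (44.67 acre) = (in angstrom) 3.476e+05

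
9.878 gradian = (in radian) 0.1552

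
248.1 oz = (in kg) 7.034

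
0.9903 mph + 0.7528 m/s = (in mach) 0.003511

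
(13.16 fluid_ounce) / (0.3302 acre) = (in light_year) 3.079e-23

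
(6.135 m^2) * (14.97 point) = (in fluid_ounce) 1096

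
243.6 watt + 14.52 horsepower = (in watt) 1.107e+04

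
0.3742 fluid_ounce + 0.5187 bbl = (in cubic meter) 0.08248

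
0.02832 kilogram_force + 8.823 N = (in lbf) 2.046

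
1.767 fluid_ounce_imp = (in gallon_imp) 0.01104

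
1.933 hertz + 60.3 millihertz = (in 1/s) 1.993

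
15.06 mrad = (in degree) 0.8629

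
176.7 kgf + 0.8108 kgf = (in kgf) 177.5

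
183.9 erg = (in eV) 1.148e+14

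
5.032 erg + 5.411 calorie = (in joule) 22.64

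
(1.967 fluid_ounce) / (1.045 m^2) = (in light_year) 5.884e-21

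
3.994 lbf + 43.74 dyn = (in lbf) 3.994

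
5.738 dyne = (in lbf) 1.29e-05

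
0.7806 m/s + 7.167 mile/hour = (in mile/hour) 8.913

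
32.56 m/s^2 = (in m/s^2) 32.56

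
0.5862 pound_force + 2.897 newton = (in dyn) 5.505e+05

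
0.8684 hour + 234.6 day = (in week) 33.52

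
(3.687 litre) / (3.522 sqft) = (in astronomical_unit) 7.532e-14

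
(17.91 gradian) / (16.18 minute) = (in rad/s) 0.0002898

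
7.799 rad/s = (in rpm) 74.47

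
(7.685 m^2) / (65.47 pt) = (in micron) 3.327e+08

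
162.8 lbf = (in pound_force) 162.8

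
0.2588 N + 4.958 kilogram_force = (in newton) 48.88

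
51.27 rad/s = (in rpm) 489.6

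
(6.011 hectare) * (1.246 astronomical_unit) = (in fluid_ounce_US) 3.789e+20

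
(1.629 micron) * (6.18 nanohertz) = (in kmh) 3.624e-14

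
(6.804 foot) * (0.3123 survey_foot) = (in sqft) 2.125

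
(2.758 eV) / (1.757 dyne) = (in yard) 2.75e-14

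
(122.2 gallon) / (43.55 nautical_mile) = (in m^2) 5.735e-06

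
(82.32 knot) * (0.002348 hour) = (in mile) 0.2224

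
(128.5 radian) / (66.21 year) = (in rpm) 5.877e-07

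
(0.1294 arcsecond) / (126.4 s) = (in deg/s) 2.844e-07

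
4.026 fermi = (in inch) 1.585e-13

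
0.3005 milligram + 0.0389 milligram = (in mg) 0.3394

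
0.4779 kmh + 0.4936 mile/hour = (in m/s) 0.3534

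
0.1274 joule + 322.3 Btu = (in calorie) 8.127e+04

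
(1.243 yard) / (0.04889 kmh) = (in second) 83.69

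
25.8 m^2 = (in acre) 0.006375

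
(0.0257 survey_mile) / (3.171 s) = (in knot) 25.35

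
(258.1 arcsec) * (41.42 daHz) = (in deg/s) 29.7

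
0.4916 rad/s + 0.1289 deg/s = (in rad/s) 0.4938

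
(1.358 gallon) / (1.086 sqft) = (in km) 5.095e-05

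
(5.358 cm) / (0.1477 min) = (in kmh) 0.02177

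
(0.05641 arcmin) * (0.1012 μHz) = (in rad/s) 1.661e-12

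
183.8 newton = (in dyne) 1.838e+07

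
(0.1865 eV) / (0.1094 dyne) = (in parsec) 8.852e-31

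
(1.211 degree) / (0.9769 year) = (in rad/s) 6.861e-10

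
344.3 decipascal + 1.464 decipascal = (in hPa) 0.3458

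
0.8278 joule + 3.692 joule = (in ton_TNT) 1.08e-09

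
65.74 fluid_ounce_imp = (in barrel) 0.01175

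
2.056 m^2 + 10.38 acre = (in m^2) 4.201e+04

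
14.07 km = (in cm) 1.407e+06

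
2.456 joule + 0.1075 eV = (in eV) 1.533e+19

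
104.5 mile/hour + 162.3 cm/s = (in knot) 93.96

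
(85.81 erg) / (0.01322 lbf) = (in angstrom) 1.459e+06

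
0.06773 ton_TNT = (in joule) 2.834e+08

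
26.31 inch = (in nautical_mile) 0.0003608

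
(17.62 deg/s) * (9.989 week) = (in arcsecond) 3.832e+11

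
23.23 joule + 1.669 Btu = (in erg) 1.784e+10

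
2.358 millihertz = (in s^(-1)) 0.002358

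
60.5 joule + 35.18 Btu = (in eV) 2.32e+23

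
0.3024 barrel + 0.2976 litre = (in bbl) 0.3043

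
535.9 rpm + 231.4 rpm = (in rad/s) 80.35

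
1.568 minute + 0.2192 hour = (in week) 0.00146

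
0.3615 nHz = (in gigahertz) 3.615e-19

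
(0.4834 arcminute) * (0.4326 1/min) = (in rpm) 9.681e-06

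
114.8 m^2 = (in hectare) 0.01148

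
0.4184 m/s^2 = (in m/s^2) 0.4184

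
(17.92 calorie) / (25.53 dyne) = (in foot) 9.635e+05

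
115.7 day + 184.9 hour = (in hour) 2962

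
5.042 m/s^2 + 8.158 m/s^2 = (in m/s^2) 13.2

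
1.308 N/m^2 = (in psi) 0.0001897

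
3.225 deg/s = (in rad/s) 0.05629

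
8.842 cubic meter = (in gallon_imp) 1945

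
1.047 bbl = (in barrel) 1.047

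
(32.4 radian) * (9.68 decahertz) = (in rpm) 2.995e+04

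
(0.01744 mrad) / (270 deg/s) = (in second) 3.701e-06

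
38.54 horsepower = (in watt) 2.874e+04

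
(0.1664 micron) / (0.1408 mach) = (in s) 3.471e-09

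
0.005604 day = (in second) 484.2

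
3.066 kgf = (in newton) 30.07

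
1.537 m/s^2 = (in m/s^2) 1.537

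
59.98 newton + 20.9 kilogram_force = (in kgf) 27.02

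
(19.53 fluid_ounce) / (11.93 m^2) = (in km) 4.841e-08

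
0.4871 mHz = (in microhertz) 487.1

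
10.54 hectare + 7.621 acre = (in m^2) 1.362e+05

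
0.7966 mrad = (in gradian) 0.05071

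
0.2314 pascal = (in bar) 2.314e-06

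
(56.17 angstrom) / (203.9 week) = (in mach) 1.338e-19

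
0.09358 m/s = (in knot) 0.1819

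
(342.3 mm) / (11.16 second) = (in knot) 0.05962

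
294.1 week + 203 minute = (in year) 5.641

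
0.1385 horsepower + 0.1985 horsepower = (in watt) 251.3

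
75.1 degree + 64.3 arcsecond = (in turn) 0.2087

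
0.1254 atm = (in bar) 0.1271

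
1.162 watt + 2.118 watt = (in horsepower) 0.004399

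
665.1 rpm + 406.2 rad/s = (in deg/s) 2.726e+04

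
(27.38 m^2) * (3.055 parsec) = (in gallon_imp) 5.678e+20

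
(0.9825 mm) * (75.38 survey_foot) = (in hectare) 2.257e-06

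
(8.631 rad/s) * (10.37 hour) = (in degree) 1.846e+07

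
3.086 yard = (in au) 1.886e-11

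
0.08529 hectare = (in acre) 0.2108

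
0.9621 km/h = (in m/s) 0.2672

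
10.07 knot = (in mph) 11.59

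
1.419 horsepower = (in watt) 1058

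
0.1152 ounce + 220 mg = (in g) 3.486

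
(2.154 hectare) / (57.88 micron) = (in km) 3.721e+05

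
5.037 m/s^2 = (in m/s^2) 5.037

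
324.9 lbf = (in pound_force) 324.9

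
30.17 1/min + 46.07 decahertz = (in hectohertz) 4.612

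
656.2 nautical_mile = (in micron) 1.215e+12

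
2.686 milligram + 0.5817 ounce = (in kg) 0.01649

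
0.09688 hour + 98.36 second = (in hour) 0.1242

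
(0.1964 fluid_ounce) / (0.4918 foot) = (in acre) 9.575e-09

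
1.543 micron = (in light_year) 1.631e-22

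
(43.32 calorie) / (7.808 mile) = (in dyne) 1442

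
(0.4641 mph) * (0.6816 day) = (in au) 8.167e-08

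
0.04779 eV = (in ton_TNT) 1.83e-30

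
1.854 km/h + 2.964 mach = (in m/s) 1010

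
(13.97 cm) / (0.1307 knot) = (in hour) 0.0005771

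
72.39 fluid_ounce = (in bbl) 0.01347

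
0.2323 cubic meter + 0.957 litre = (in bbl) 1.467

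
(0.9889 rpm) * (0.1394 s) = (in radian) 0.01444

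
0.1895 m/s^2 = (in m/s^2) 0.1895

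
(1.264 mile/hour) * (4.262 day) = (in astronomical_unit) 1.391e-06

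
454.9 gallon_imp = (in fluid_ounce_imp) 7.278e+04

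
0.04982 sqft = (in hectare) 4.628e-07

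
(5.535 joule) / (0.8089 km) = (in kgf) 0.0006978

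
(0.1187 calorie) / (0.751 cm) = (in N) 66.13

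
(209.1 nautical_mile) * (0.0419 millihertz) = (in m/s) 16.23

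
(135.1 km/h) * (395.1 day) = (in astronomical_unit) 0.008563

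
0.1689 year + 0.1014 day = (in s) 5.335e+06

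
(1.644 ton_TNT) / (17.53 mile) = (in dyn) 2.438e+10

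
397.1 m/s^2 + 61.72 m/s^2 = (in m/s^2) 458.8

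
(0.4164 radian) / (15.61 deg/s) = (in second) 1.528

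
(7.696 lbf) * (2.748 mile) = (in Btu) 143.5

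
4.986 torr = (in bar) 0.006647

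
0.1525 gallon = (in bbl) 0.003631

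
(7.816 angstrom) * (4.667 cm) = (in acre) 9.014e-15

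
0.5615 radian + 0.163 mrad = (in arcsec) 1.159e+05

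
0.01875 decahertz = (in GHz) 1.875e-10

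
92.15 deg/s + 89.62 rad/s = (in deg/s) 5227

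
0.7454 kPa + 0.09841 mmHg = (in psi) 0.11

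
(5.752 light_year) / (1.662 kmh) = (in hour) 3.274e+13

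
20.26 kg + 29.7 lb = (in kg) 33.73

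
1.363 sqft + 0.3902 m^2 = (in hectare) 5.168e-05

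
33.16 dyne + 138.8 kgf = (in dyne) 1.361e+08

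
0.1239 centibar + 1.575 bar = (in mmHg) 1182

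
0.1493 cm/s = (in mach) 4.385e-06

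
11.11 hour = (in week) 0.06613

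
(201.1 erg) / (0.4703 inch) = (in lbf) 0.0003785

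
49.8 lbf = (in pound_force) 49.8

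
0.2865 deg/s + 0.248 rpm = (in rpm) 0.2958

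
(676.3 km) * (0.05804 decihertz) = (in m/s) 3925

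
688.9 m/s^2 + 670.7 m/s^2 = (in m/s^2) 1360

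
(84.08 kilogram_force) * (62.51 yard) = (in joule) 4.713e+04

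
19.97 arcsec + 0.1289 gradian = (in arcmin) 7.293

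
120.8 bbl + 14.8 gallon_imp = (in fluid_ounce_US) 6.517e+05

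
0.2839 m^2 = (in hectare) 2.839e-05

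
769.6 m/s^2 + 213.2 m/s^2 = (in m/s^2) 982.8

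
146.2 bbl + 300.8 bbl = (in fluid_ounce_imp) 2.501e+06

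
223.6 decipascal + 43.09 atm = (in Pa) 4.366e+06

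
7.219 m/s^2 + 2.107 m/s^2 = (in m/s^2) 9.326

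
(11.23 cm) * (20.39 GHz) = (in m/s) 2.29e+09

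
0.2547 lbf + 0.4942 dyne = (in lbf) 0.2547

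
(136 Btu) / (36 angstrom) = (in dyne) 3.986e+18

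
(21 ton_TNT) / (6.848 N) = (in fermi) 1.283e+25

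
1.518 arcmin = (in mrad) 0.4416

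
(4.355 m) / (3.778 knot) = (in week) 3.705e-06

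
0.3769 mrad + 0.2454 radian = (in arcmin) 844.9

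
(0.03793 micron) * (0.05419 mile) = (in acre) 8.174e-10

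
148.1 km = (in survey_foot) 4.859e+05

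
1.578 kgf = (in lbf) 3.479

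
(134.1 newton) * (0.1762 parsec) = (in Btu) 6.911e+14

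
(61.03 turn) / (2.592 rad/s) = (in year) 4.691e-06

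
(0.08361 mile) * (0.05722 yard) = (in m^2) 7.04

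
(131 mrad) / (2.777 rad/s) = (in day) 5.46e-07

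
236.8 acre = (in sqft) 1.032e+07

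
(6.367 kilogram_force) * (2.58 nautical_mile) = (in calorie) 7.131e+04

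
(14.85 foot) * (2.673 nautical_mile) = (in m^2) 2.241e+04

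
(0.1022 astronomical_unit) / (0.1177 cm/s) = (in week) 2.148e+07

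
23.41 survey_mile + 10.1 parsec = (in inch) 1.227e+19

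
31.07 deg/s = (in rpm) 5.178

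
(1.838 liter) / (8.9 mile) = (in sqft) 1.381e-06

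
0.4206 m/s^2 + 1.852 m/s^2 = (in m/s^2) 2.273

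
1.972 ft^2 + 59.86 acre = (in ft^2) 2.608e+06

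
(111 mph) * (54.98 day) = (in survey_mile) 1.465e+05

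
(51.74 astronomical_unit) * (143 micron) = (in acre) 2.735e+05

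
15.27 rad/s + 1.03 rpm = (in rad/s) 15.38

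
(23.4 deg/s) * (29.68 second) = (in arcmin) 4.167e+04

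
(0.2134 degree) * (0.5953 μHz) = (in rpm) 2.117e-08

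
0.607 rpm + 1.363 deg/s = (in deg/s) 5.005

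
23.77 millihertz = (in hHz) 0.0002377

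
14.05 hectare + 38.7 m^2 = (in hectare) 14.05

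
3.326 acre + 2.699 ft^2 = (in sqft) 1.449e+05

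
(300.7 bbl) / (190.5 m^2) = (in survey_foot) 0.8234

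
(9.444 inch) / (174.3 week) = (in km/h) 8.192e-09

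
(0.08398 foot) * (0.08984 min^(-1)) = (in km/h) 0.000138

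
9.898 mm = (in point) 28.06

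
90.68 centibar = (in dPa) 9.068e+05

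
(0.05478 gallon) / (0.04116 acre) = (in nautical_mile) 6.722e-10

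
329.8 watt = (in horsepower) 0.4423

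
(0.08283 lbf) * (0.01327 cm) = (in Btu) 4.634e-08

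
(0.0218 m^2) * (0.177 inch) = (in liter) 0.09801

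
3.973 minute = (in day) 0.002759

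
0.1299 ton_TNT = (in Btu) 5.151e+05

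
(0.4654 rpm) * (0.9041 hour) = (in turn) 25.25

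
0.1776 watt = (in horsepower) 0.0002382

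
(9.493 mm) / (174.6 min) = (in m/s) 9.062e-07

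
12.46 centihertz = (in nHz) 1.246e+08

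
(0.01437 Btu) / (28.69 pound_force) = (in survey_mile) 7.382e-05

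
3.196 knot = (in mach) 0.004829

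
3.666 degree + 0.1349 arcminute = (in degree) 3.668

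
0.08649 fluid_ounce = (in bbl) 1.609e-05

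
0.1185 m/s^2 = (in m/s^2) 0.1185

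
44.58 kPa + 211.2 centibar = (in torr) 1919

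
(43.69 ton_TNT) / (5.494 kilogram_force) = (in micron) 3.393e+15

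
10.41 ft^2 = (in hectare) 9.671e-05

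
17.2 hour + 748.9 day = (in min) 1.079e+06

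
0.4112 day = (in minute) 592.1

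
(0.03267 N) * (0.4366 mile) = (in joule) 22.96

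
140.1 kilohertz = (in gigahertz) 0.0001401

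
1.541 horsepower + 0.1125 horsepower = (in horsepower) 1.653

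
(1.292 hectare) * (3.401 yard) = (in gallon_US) 1.061e+07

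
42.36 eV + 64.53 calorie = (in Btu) 0.2559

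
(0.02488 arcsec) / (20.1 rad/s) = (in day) 6.946e-14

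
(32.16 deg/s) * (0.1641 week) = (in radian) 5.571e+04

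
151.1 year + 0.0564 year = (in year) 151.2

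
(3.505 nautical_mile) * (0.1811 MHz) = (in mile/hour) 2.63e+09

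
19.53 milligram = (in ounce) 0.0006889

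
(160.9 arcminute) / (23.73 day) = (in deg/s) 1.308e-06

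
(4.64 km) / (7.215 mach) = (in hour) 0.0005246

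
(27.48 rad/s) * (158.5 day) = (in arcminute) 1.294e+12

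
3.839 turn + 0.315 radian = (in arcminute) 8.401e+04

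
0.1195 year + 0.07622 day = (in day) 43.69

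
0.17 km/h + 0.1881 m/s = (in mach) 0.0006911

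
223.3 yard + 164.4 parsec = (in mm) 5.073e+21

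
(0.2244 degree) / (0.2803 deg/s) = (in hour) 0.0002224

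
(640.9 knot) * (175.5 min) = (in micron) 3.472e+12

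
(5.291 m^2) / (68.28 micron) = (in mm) 7.749e+07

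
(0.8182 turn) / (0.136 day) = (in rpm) 0.004178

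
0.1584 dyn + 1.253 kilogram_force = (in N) 12.29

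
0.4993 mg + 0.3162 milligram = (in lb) 1.798e-06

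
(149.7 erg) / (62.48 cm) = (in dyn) 2.396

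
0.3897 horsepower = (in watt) 290.6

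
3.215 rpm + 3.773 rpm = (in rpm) 6.988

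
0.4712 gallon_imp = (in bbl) 0.01347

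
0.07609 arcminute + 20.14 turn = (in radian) 126.5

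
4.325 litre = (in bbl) 0.0272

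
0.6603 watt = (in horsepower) 0.0008855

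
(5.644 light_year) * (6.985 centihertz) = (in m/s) 3.73e+15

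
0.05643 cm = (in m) 0.0005643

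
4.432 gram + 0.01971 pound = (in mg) 1.337e+04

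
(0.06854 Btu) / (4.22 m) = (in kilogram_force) 1.747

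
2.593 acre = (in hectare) 1.049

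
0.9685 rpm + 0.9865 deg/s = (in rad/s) 0.1186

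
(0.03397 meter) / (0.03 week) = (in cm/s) 0.0001872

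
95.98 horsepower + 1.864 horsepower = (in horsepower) 97.84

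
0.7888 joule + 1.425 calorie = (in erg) 6.751e+07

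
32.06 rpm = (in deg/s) 192.4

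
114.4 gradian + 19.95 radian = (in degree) 1246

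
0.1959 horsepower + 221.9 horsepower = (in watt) 1.656e+05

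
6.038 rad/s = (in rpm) 57.66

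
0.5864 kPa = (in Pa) 586.4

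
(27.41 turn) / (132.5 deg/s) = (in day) 0.0008619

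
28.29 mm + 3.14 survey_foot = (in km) 0.0009854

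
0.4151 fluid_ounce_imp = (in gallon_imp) 0.002594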